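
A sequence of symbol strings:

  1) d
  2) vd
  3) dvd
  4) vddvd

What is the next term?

This is a Fibonacci-style word recurrence s(k) = s(k−2)·s(k−1): e.g. d·vd = dvd.
Continuing: dvd · vddvd gives term 5.

dvdvddvd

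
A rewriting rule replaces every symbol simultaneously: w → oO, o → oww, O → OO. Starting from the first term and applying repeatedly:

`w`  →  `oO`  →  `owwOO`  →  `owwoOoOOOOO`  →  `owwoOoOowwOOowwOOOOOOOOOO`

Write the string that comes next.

owwoOoOowwOOowwOOowwoOoOOOOOowwoOoOOOOOOOOOOOOOOOOOOOOO

φ(owwoOoOowwOOowwOOOOOOOOOO) expands symbol-by-symbol to oww oO oO oww OO oww OO oww oO oO OO OO oww oO oO OO OO OO OO OO OO OO OO OO OO; joining the 25 pieces gives the next term.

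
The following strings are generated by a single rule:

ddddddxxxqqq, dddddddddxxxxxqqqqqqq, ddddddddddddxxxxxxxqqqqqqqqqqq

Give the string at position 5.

ddddddddddddddddddxxxxxxxxxxxqqqqqqqqqqqqqqqqqqq

The n-th term is 3n+3 d's then 2n+1 x's then 4n-1 q's (n = 1, 2, …).
Setting n = 5 gives 18, 11, 19 characters in each block.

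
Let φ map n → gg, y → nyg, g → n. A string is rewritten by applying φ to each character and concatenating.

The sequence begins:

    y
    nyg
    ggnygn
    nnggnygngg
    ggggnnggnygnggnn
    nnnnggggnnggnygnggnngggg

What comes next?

Applying the rule to each of the 24 symbols of nnnnggggnnggnygnggnngggg gives the pieces gg gg gg gg n n n n gg gg n n gg nyg n gg n n gg gg n n n n, which concatenate to the answer.

ggggggggnnnnggggnnggnygnggnnggggnnnn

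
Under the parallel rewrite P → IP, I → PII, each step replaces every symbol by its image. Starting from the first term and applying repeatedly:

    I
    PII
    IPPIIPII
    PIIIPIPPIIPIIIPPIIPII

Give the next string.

Replace each of the 21 characters of PIIIPIPPIIPIIIPPIIPII in place — IP PII PII PII IP PII IP IP PII PII IP PII PII PII IP IP PII PII IP PII PII — and concatenate.

IPPIIPIIPIIIPPIIIPIPPIIPIIIPPIIPIIPIIIPIPPIIPIIIPPIIPII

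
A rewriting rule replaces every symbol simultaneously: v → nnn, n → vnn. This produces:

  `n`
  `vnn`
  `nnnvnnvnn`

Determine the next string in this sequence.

vnnvnnvnnnnnvnnvnnnnnvnnvnn

Apply φ to nnnvnnvnn symbol by symbol: n→vnn, n→vnn, n→vnn, v→nnn, n→vnn, n→vnn, v→nnn, n→vnn, n→vnn; joined: vnn vnn vnn nnn vnn vnn nnn vnn vnn.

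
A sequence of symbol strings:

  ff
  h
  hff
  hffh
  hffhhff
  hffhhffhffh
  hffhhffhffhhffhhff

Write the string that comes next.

hffhhffhffhhffhhffhffhhffhffh

This is a Fibonacci-style word recurrence s(k) = s(k−1)·s(k−2): e.g. h·ff = hff.
So term 8 is hffhhffhffhhffhhff·hffhhffhffh.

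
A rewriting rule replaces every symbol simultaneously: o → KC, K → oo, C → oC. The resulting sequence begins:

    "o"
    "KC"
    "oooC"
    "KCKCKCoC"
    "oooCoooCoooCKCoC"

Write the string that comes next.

KCKCKCoCKCKCKCoCKCKCKCoCoooCKCoC

φ(oooCoooCoooCKCoC) expands symbol-by-symbol to KC KC KC oC KC KC KC oC KC KC KC oC oo oC KC oC; joining the 16 pieces gives the next term.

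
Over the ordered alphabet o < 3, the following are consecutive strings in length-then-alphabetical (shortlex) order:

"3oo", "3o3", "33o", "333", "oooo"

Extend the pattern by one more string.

ooo3

The successor of oooo increments the rightmost position that isn't already 3 and resets every position after it to o.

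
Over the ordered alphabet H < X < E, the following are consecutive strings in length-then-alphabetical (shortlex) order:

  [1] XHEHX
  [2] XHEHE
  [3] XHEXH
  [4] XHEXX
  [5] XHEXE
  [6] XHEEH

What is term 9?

XXHHH

Continuing the enumeration 3 steps past XHEEH: XHEEH → XHEEX → XHEEE → (answer).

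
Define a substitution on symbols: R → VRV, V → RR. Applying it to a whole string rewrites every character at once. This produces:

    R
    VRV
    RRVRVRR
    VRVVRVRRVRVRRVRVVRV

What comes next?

RRVRVRRRRVRVRRVRVVRVRRVRVRRVRVVRVRRVRVRRRRVRVRR

Applying the rule to each of the 19 symbols of VRVVRVRRVRVRRVRVVRV gives the pieces RR VRV RR RR VRV RR VRV VRV RR VRV RR VRV VRV RR VRV RR RR VRV RR, which concatenate to the answer.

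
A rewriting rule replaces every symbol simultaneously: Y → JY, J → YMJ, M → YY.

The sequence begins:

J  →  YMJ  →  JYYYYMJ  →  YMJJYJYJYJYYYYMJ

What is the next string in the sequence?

Replace each of the 16 characters of YMJJYJYJYJYYYYMJ in place — JY YY YMJ YMJ JY YMJ JY YMJ JY YMJ JY JY JY JY YY YMJ — and concatenate.

JYYYYMJYMJJYYMJJYYMJJYYMJJYJYJYJYYYYMJ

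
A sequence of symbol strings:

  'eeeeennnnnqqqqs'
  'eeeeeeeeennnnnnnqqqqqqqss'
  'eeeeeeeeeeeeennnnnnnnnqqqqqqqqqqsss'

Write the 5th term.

eeeeeeeeeeeeeeeeeeeeennnnnnnnnnnnnqqqqqqqqqqqqqqqqsssss

Each string has the form e^{4n+1} n^{2n+3} q^{3n+1} s^{n} (n = 1, 2, …).
For term 5, n = 5, so the run lengths are 21, 13, 16, 5.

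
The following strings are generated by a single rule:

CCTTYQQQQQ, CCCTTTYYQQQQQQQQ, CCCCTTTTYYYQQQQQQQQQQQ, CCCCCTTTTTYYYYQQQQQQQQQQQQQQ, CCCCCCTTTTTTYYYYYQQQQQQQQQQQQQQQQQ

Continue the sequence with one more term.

The n-th term is n C's then n T's then n-1 Y's then 3n-1 Q's, where the shown terms are n = 2, 3, 4, 5, 6.
At n = 7 the blocks have lengths 7, 7, 6, 20.

CCCCCCCTTTTTTTYYYYYYQQQQQQQQQQQQQQQQQQQQ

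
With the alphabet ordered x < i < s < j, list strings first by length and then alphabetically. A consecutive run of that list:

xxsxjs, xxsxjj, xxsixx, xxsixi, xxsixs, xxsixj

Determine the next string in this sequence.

Treat xxsixj as a base-4 numeral over the given alphabet and add one, carrying through any trailing j's.

xxsiix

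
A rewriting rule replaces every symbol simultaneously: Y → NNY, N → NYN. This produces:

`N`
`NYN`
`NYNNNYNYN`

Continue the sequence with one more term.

Rewriting each symbol of NYNNNYNYN: N→NYN, Y→NNY, N→NYN, N→NYN, N→NYN, Y→NNY, N→NYN, Y→NNY, N→NYN, which concatenates to NYN NNY NYN NYN NYN NNY NYN NNY NYN.

NYNNNYNYNNYNNYNNNYNYNNNYNYN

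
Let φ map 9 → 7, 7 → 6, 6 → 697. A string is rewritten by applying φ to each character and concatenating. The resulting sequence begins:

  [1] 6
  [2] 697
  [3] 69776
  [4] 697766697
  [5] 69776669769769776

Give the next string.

Replace each of the 17 characters of 69776669769769776 in place — 697 7 6 6 697 697 697 7 6 697 7 6 697 7 6 6 697 — and concatenate.

6977666976976977669776697766697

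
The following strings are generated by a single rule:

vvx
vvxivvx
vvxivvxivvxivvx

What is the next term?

vvxivvxivvxivvxivvxivvxivvxivvx

Every step duplicates the string with 'i' between the halves.
One more doubling of vvxivvxivvxivvx gives the answer.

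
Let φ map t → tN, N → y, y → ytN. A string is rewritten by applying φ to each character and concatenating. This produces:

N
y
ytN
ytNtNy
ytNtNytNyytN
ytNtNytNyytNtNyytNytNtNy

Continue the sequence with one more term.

Rewriting the 24 symbols of ytNtNytNyytNtNyytNytNtNy one by one yields ytN tN y tN y ytN tN y ytN ytN tN y tN y ytN ytN tN y ytN tN y tN y ytN; concatenated:

ytNtNytNyytNtNyytNytNtNytNyytNytNtNyytNtNytNyytN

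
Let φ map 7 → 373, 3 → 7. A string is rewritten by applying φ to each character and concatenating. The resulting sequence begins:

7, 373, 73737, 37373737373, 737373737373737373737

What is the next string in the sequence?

Replace each of the 21 characters of 737373737373737373737 in place — 373 7 373 7 373 7 373 7 373 7 373 7 373 7 373 7 373 7 373 7 373 — and concatenate.

3737373737373737373737373737373737373737373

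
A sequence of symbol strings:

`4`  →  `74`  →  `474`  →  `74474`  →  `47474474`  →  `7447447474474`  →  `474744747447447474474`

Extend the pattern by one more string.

From term 3 onward, concatenate the second-to-last term with the last: 4·74 = 474, 74·474 = 74474, …
The next term joins 7447447474474 and 474744747447447474474.

7447447474474474744747447447474474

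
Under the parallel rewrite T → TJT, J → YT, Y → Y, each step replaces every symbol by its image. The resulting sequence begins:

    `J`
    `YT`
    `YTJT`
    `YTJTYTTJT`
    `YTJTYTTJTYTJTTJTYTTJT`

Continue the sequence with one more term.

Rewriting the 21 symbols of YTJTYTTJTYTJTTJTYTTJT one by one yields Y TJT YT TJT Y TJT TJT YT TJT Y TJT YT TJT TJT YT TJT Y TJT TJT YT TJT; concatenated:

YTJTYTTJTYTJTTJTYTTJTYTJTYTTJTTJTYTTJTYTJTTJTYTTJT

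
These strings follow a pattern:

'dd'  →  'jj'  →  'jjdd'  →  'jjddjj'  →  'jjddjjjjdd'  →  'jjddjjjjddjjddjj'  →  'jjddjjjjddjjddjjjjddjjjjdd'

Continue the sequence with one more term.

jjddjjjjddjjddjjjjddjjjjddjjddjjjjddjjddjj

Each term (from the third on) is the previous term followed by the one before it: term 3 = jj·dd = jjdd.
So term 8 is jjddjjjjddjjddjjjjddjjjjdd·jjddjjjjddjjddjj.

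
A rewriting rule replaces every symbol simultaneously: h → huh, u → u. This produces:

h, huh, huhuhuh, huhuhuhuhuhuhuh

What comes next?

Rewriting the 15 symbols of huhuhuhuhuhuhuh one by one yields huh u huh u huh u huh u huh u huh u huh u huh; concatenated:

huhuhuhuhuhuhuhuhuhuhuhuhuhuhuh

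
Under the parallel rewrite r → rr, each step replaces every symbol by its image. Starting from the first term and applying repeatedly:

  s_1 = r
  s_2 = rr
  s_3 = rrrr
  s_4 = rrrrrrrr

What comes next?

rrrrrrrrrrrrrrrr

Apply φ to rrrrrrrr symbol by symbol: r→rr, r→rr, r→rr, r→rr, r→rr, r→rr, r→rr, r→rr; joined: rr rr rr rr rr rr rr rr.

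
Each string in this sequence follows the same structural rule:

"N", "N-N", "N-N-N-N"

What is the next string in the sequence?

N-N-N-N-N-N-N-N

s(k+1) = s(k)·-·s(k) — each term doubles the last with '-' between the halves.
So the next term is two copies of N-N-N-N with '-' between the halves.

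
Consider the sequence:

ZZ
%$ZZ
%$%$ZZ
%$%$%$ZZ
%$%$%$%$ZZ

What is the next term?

%$%$%$%$%$ZZ

The strings grow by a fixed prefix %$ each time.
One more step from %$%$%$%$ZZ gives the answer.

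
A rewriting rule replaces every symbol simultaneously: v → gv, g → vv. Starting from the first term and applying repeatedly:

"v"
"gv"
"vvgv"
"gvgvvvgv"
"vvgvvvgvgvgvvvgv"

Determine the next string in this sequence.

φ(vvgvvvgvgvgvvvgv) expands symbol-by-symbol to gv gv vv gv gv gv vv gv vv gv vv gv gv gv vv gv; joining the 16 pieces gives the next term.

gvgvvvgvgvgvvvgvvvgvvvgvgvgvvvgv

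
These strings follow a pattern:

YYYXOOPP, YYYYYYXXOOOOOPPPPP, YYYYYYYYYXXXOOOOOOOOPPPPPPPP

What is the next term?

YYYYYYYYYYYYXXXXOOOOOOOOOOOPPPPPPPPPPP

Term n consists of 3n Y's, followed by n X's, followed by 3n-1 O's, followed by 3n-1 P's (n = 1, 2, …).
For the next term, n = 4, so the run lengths are 12, 4, 11, 11.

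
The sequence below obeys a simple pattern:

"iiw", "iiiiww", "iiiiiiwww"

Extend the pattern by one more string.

Term n consists of 2n i's, followed by n w's (n = 1, 2, …).
For the next term, n = 4, so the run lengths are 8, 4.

iiiiiiiiwwww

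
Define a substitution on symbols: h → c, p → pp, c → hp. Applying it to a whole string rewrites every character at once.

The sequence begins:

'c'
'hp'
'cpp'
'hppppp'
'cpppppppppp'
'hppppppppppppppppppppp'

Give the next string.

Applying the rule to each of the 22 symbols of hppppppppppppppppppppp gives the pieces c pp pp pp pp pp pp pp pp pp pp pp pp pp pp pp pp pp pp pp pp pp, which concatenate to the answer.

cpppppppppppppppppppppppppppppppppppppppppp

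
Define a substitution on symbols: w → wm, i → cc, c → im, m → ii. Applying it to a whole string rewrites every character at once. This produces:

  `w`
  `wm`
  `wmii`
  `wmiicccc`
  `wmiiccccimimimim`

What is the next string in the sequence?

Applying the rule to each of the 16 symbols of wmiiccccimimimim gives the pieces wm ii cc cc im im im im cc ii cc ii cc ii cc ii, which concatenate to the answer.

wmiiccccimimimimcciicciicciiccii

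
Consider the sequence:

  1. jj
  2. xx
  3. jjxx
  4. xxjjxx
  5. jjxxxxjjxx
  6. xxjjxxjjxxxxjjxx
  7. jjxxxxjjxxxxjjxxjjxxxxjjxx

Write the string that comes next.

This is a Fibonacci-style word recurrence s(k) = s(k−2)·s(k−1): e.g. jj·xx = jjxx.
The next term joins xxjjxxjjxxxxjjxx and jjxxxxjjxxxxjjxxjjxxxxjjxx.

xxjjxxjjxxxxjjxxjjxxxxjjxxxxjjxxjjxxxxjjxx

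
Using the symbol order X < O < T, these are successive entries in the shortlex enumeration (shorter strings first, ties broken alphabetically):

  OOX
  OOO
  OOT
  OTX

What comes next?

OTO

The successor of OTX increments the rightmost position that isn't already T and resets every position after it to X.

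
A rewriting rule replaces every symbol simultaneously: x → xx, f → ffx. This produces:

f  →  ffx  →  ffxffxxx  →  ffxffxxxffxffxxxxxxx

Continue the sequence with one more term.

Applying the rule to each of the 20 symbols of ffxffxxxffxffxxxxxxx gives the pieces ffx ffx xx ffx ffx xx xx xx ffx ffx xx ffx ffx xx xx xx xx xx xx xx, which concatenate to the answer.

ffxffxxxffxffxxxxxxxffxffxxxffxffxxxxxxxxxxxxxxx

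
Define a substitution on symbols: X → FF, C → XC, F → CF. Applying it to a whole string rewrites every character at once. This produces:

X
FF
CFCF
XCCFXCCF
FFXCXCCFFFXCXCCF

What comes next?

φ(FFXCXCCFFFXCXCCF) expands symbol-by-symbol to CF CF FF XC FF XC XC CF CF CF FF XC FF XC XC CF; joining the 16 pieces gives the next term.

CFCFFFXCFFXCXCCFCFCFFFXCFFXCXCCF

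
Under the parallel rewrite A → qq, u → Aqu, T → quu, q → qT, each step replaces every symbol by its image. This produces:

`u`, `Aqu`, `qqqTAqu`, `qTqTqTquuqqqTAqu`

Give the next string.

qTquuqTquuqTquuqTAquAquqTqTqTquuqqqTAqu

Replace each of the 16 characters of qTqTqTquuqqqTAqu in place — qT quu qT quu qT quu qT Aqu Aqu qT qT qT quu qq qT Aqu — and concatenate.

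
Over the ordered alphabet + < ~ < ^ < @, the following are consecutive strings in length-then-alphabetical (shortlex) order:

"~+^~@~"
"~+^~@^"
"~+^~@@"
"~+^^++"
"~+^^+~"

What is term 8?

Stepping forward 3 times from ~+^^+~: ~+^^+~ → ~+^^+^ → ~+^^+@, then the target.

~+^^~+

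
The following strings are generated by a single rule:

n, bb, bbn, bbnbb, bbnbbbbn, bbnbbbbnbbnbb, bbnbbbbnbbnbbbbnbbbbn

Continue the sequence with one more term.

bbnbbbbnbbnbbbbnbbbbnbbnbbbbnbbnbb

Each term (from the third on) is the previous term followed by the one before it: term 3 = bb·n = bbn.
The next term joins bbnbbbbnbbnbbbbnbbbbn and bbnbbbbnbbnbb.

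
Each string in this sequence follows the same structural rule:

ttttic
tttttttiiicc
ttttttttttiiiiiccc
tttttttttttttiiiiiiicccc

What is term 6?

tttttttttttttttttttiiiiiiiiiiicccccc

Term n consists of 3n+1 t's, followed by 2n-1 i's, followed by n c's (n = 1, 2, …).
For term 6, n = 6, so the run lengths are 19, 11, 6.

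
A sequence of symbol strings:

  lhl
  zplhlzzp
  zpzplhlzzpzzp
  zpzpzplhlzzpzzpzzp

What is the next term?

Each term wraps the previous one in zp on the left and zzp on the right.
Applying this once more to zpzpzplhlzzpzzpzzp:

zpzpzpzplhlzzpzzpzzpzzp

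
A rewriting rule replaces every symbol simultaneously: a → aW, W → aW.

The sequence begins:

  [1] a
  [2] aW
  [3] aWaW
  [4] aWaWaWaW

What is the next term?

aWaWaWaWaWaWaWaW

Rewriting each symbol of aWaWaWaW: a→aW, W→aW, a→aW, W→aW, a→aW, W→aW, a→aW, W→aW, which concatenates to aW aW aW aW aW aW aW aW.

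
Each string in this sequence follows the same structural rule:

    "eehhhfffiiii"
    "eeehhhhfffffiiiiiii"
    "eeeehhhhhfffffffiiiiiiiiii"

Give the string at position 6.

eeeeeeehhhhhhhhfffffffffffffiiiiiiiiiiiiiiiiiii

The n-th term is n+1 e's then n+2 h's then 2n+1 f's then 3n+1 i's (n = 1, 2, …).
Setting n = 6 gives 7, 8, 13, 19 characters in each block.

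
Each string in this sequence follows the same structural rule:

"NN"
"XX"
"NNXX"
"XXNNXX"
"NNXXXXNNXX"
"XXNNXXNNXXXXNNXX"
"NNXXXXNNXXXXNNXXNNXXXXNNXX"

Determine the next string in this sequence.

Each term (from the third on) is the two preceding terms concatenated in order: term 3 = NN·XX = NNXX.
The next term joins XXNNXXNNXXXXNNXX and NNXXXXNNXXXXNNXXNNXXXXNNXX.

XXNNXXNNXXXXNNXXNNXXXXNNXXXXNNXXNNXXXXNNXX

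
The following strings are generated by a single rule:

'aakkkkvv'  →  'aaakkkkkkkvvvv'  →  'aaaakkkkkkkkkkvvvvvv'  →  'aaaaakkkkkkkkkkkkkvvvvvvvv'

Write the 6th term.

The n-th term is n+1 a's then 3n+1 k's then 2n v's (n = 1, 2, …).
For term 6, n = 6, so the run lengths are 7, 19, 12.

aaaaaaakkkkkkkkkkkkkkkkkkkvvvvvvvvvvvv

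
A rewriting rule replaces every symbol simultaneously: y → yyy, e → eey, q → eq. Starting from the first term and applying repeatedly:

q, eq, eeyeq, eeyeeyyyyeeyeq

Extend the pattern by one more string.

Applying the rule to each of the 14 symbols of eeyeeyyyyeeyeq gives the pieces eey eey yyy eey eey yyy yyy yyy yyy eey eey yyy eey eq, which concatenate to the answer.

eeyeeyyyyeeyeeyyyyyyyyyyyyyeeyeeyyyyeeyeq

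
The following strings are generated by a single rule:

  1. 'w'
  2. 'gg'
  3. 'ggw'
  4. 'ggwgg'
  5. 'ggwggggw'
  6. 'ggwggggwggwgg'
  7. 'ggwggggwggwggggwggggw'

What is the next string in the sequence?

ggwggggwggwggggwggggwggwggggwggwgg

This is a Fibonacci-style word recurrence s(k) = s(k−1)·s(k−2): e.g. gg·w = ggw.
The next term joins ggwggggwggwggggwggggw and ggwggggwggwgg.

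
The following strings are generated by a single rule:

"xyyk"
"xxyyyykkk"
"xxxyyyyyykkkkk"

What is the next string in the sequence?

xxxxyyyyyyyykkkkkkk

Each string has the form x^{n} y^{2n} k^{2n-1} (n = 1, 2, …).
Setting n = 4 gives 4, 8, 7 characters in each block.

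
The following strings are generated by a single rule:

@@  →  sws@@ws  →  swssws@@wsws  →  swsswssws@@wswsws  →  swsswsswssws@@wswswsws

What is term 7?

swsswsswsswsswssws@@wswswswswsws

Every step adds sws to the front and ws to the end of the previous string.
From swsswsswssws@@wswswsws, 2 further steps: swsswsswssws@@wswswsws → swsswsswsswssws@@wswswswsws → (answer).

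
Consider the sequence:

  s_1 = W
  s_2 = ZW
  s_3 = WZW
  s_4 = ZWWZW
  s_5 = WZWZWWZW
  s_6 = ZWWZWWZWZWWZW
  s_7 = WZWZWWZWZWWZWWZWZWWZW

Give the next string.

This is a Fibonacci-style word recurrence s(k) = s(k−2)·s(k−1): e.g. W·ZW = WZW.
So term 8 is ZWWZWWZWZWWZW·WZWZWWZWZWWZWWZWZWWZW.

ZWWZWWZWZWWZWWZWZWWZWZWWZWWZWZWWZW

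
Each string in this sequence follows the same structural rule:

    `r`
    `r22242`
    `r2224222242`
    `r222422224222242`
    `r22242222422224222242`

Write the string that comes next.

r2224222242222422224222242

Each term is the previous one with 22242 appended.
So the next term is r22242222422224222242·22242.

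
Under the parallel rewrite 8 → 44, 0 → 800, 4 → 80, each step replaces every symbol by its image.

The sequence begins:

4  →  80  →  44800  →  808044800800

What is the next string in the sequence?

Expanding 808044800800: 8→44, 0→800, 8→44, 0→800, 4→80, 4→80, 8→44, 0→800, 0→800, 8→44, 0→800, 0→800. Concatenated: 44 800 44 800 80 80 44 800 800 44 800 800.

448004480080804480080044800800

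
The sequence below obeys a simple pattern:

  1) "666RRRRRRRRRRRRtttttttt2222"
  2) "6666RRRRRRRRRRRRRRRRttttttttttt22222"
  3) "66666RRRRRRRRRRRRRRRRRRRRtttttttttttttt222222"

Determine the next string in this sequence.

666666RRRRRRRRRRRRRRRRRRRRRRRRttttttttttttttttt2222222

The n-th term is n 6's then 4n R's then 3n-1 t's then n+1 2's, where the shown terms are n = 3, 4, 5.
For the next term, n = 6, so the run lengths are 6, 24, 17, 7.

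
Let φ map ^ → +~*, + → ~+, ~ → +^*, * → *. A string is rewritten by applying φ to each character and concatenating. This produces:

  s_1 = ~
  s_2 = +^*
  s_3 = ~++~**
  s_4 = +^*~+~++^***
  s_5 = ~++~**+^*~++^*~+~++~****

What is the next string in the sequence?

Rewriting the 24 symbols of ~++~**+^*~++^*~+~++~**** one by one yields +^* ~+ ~+ +^* * * ~+ +~* * +^* ~+ ~+ +~* * +^* ~+ +^* ~+ ~+ +^* * * * *; concatenated:

+^*~+~++^***~++~**+^*~+~++~**+^*~++^*~+~++^*****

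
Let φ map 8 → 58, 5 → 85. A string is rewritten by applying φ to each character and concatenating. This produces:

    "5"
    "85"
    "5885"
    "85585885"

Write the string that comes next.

5885855885585885

Rewriting each symbol of 85585885: 8→58, 5→85, 5→85, 8→58, 5→85, 8→58, 8→58, 5→85, which concatenates to 58 85 85 58 85 58 58 85.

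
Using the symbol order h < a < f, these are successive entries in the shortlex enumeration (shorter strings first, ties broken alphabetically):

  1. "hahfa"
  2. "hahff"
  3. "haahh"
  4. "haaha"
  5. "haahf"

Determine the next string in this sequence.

haaah

The successor of haahf increments the rightmost position that isn't already f and resets every position after it to h.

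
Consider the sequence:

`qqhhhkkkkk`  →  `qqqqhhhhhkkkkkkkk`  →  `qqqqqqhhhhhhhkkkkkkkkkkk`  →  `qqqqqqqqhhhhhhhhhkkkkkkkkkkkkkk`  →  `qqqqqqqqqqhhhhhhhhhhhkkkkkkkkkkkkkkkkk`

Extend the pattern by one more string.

Reading off run lengths: q runs 2, 4, 6, 8, 10; h runs 3, 5, 7, 9, 11; k runs 5, 8, 11, 14, 17 — each is linear in n (n = 1, 2, …).
For the next term, n = 6, so the run lengths are 12, 13, 20.

qqqqqqqqqqqqhhhhhhhhhhhhhkkkkkkkkkkkkkkkkkkkk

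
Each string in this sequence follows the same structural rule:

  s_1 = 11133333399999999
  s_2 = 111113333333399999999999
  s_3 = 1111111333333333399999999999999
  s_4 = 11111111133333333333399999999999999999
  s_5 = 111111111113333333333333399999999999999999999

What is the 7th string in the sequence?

Each string has the form 1^{2n-1} 3^{2n+2} 9^{3n+2}, where the shown terms are n = 2, 3, 4, 5, 6.
At n = 8 the blocks have lengths 15, 18, 26.

11111111111111133333333333333333399999999999999999999999999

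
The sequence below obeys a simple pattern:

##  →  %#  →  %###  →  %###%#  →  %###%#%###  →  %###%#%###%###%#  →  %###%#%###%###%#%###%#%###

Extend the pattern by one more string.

From term 3 onward, concatenate the last term with the second-to-last: %#·## = %###, %###·%# = %###%#, …
So term 8 is %###%#%###%###%#%###%#%###·%###%#%###%###%#.

%###%#%###%###%#%###%#%###%###%#%###%###%#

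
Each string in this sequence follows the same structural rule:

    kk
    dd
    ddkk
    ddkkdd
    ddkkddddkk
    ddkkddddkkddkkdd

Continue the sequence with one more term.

ddkkddddkkddkkddddkkddddkk

This is a Fibonacci-style word recurrence s(k) = s(k−1)·s(k−2): e.g. dd·kk = ddkk.
Continuing: ddkkddddkkddkkdd · ddkkddddkk gives term 7.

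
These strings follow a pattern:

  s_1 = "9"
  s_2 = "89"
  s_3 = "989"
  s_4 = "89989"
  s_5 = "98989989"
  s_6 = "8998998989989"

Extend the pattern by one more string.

989899898998998989989

Each term (from the third on) is the two preceding terms concatenated in order: term 3 = 9·89 = 989.
Continuing: 98989989 · 8998998989989 gives term 7.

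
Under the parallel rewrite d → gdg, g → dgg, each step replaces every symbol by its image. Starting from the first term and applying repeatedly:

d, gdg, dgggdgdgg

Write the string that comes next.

gdgdggdggdgggdgdgggdgdggdgg

Apply φ to dgggdgdgg symbol by symbol: d→gdg, g→dgg, g→dgg, g→dgg, d→gdg, g→dgg, d→gdg, g→dgg, g→dgg; joined: gdg dgg dgg dgg gdg dgg gdg dgg dgg.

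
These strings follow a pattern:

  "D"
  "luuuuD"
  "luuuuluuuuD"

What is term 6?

luuuuluuuuluuuuluuuuluuuuD

The strings grow by a fixed prefix luuuu each time.
From luuuuluuuuD, 3 further steps: luuuuluuuuD → luuuuluuuuluuuuD → luuuuluuuuluuuuluuuuD → (answer).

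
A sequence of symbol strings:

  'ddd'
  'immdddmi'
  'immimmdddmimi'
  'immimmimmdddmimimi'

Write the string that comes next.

Each term wraps the previous one in imm on the left and mi on the right.
So the next term is imm·immimmimmdddmimimi·mi.

immimmimmimmdddmimimimi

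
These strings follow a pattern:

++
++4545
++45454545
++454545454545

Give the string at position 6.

The strings grow by a fixed suffix 4545 each time.
From ++454545454545, 2 further steps: ++454545454545 → ++4545454545454545 → (answer).

++45454545454545454545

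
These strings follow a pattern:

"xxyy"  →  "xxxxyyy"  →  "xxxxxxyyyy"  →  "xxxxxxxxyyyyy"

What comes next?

xxxxxxxxxxyyyyyy

Reading off run lengths: x runs 2, 4, 6, 8; y runs 2, 3, 4, 5 — each is linear in n (n = 1, 2, …).
For the next term, n = 5, so the run lengths are 10, 6.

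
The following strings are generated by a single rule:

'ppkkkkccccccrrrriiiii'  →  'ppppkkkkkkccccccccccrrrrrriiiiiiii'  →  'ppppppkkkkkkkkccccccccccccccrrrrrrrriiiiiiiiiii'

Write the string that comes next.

Each string has the form p^{2n-2} k^{2n} c^{4n-2} r^{2n} i^{3n-1}, where the shown terms are n = 2, 3, 4.
At n = 5 the blocks have lengths 8, 10, 18, 10, 14.

ppppppppkkkkkkkkkkccccccccccccccccccrrrrrrrrrriiiiiiiiiiiiii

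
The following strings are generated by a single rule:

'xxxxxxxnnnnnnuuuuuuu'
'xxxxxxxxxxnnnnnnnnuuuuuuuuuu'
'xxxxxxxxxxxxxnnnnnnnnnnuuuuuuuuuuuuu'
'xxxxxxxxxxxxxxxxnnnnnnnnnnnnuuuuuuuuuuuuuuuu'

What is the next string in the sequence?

Each string has the form x^{3n+1} n^{2n+2} u^{3n+1}, where the shown terms are n = 2, 3, 4, 5.
Setting n = 6 gives 19, 14, 19 characters in each block.

xxxxxxxxxxxxxxxxxxxnnnnnnnnnnnnnnuuuuuuuuuuuuuuuuuuu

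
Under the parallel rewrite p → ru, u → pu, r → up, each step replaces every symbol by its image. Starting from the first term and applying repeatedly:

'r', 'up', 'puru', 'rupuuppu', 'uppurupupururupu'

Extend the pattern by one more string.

φ(uppurupupururupu) expands symbol-by-symbol to pu ru ru pu up pu ru pu ru pu up pu up pu ru pu; joining the 16 pieces gives the next term.

pururupuuppurupurupuuppuuppurupu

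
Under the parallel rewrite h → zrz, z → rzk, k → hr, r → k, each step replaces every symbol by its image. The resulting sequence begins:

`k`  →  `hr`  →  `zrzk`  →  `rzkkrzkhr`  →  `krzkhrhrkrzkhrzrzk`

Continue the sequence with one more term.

hrkrzkhrzrzkzrzkhrkrzkhrzrzkrzkkrzkhr

Replace each of the 18 characters of krzkhrhrkrzkhrzrzk in place — hr k rzk hr zrz k zrz k hr k rzk hr zrz k rzk k rzk hr — and concatenate.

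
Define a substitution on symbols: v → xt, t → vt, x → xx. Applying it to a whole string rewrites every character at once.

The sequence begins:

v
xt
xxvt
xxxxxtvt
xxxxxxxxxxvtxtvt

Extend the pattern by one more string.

Rewriting the 16 symbols of xxxxxxxxxxvtxtvt one by one yields xx xx xx xx xx xx xx xx xx xx xt vt xx vt xt vt; concatenated:

xxxxxxxxxxxxxxxxxxxxxtvtxxvtxtvt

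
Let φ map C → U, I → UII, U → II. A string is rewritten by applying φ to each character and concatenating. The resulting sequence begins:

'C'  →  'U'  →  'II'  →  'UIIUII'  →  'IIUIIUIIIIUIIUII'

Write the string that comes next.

Rewriting the 16 symbols of IIUIIUIIIIUIIUII one by one yields UII UII II UII UII II UII UII UII UII II UII UII II UII UII; concatenated:

UIIUIIIIUIIUIIIIUIIUIIUIIUIIIIUIIUIIIIUIIUII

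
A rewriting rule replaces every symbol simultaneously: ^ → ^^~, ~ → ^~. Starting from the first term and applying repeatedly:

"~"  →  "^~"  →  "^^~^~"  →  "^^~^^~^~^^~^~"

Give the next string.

φ(^^~^^~^~^^~^~) expands symbol-by-symbol to ^^~ ^^~ ^~ ^^~ ^^~ ^~ ^^~ ^~ ^^~ ^^~ ^~ ^^~ ^~; joining the 13 pieces gives the next term.

^^~^^~^~^^~^^~^~^^~^~^^~^^~^~^^~^~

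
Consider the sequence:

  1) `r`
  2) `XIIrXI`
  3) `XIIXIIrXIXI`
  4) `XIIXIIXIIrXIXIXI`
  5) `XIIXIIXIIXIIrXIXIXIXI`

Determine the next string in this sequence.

Each term wraps the previous one in XII on the left and XI on the right.
One more step from XIIXIIXIIXIIrXIXIXIXI gives the answer.

XIIXIIXIIXIIXIIrXIXIXIXIXI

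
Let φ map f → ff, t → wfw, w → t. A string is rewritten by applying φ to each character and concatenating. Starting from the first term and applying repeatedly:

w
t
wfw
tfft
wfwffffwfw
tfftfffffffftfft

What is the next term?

wfwffffwfwffffffffffffffffwfwffffwfw

Replace each of the 16 characters of tfftfffffffftfft in place — wfw ff ff wfw ff ff ff ff ff ff ff ff wfw ff ff wfw — and concatenate.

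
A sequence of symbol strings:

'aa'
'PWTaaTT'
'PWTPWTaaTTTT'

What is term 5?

Each term wraps the previous one in PWT on the left and TT on the right.
From PWTPWTaaTTTT, 2 further steps: PWTPWTaaTTTT → PWTPWTPWTaaTTTTTT → (answer).

PWTPWTPWTPWTaaTTTTTTTT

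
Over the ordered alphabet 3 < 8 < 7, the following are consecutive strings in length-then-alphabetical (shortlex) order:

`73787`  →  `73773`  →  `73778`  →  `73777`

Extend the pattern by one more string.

Treat 73777 as a base-3 numeral over the given alphabet and add one, carrying through any trailing 7's.

78333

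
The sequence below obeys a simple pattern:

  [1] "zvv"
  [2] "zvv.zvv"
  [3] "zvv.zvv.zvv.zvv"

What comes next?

Each string is two copies of the previous one joined by '.'.
So the next term is two copies of zvv.zvv.zvv.zvv with '.' between the halves.

zvv.zvv.zvv.zvv.zvv.zvv.zvv.zvv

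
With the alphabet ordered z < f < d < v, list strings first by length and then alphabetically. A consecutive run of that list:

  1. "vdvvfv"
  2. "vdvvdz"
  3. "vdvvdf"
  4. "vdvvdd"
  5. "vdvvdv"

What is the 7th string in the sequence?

Stepping forward 2 times from vdvvdv: vdvvdv → vdvvvz, then the target.

vdvvvf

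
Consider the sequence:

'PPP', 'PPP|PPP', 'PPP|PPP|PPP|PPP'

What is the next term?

PPP|PPP|PPP|PPP|PPP|PPP|PPP|PPP

Every step duplicates the string with '|' between the halves.
One more doubling of PPP|PPP|PPP|PPP gives the answer.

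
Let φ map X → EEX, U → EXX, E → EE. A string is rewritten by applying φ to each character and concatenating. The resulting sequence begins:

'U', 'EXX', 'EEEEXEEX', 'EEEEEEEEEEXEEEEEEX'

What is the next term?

φ(EEEEEEEEEEXEEEEEEX) expands symbol-by-symbol to EE EE EE EE EE EE EE EE EE EE EEX EE EE EE EE EE EE EEX; joining the 18 pieces gives the next term.

EEEEEEEEEEEEEEEEEEEEEEXEEEEEEEEEEEEEEX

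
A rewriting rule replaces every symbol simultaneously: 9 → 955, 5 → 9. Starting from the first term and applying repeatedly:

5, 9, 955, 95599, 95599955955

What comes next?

955999559559559995599

Expanding 95599955955: 9→955, 5→9, 5→9, 9→955, 9→955, 9→955, 5→9, 5→9, 9→955, 5→9, 5→9. Concatenated: 955 9 9 955 955 955 9 9 955 9 9.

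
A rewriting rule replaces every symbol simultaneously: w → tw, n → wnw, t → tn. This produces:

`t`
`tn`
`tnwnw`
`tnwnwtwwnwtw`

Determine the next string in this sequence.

tnwnwtwwnwtwtntwtwwnwtwtntw

Expanding tnwnwtwwnwtw: t→tn, n→wnw, w→tw, n→wnw, w→tw, t→tn, w→tw, w→tw, n→wnw, w→tw, t→tn, w→tw. Concatenated: tn wnw tw wnw tw tn tw tw wnw tw tn tw.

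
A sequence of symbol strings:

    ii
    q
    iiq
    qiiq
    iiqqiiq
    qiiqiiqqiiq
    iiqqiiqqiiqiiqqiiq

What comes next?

From term 3 onward, concatenate the second-to-last term with the last: ii·q = iiq, q·iiq = qiiq, …
Continuing: qiiqiiqqiiq · iiqqiiqqiiqiiqqiiq gives term 8.

qiiqiiqqiiqiiqqiiqqiiqiiqqiiq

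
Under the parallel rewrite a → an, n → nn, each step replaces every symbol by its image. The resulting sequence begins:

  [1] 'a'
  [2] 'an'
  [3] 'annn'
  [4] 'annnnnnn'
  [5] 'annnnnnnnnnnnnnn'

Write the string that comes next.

annnnnnnnnnnnnnnnnnnnnnnnnnnnnnn

Replace each of the 16 characters of annnnnnnnnnnnnnn in place — an nn nn nn nn nn nn nn nn nn nn nn nn nn nn nn — and concatenate.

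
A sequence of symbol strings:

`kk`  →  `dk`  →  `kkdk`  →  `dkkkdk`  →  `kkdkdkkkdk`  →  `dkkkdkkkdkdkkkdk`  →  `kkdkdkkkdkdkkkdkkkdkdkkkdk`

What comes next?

dkkkdkkkdkdkkkdkkkdkdkkkdkdkkkdkkkdkdkkkdk

From term 3 onward, concatenate the second-to-last term with the last: kk·dk = kkdk, dk·kkdk = dkkkdk, …
The next term joins dkkkdkkkdkdkkkdk and kkdkdkkkdkdkkkdkkkdkdkkkdk.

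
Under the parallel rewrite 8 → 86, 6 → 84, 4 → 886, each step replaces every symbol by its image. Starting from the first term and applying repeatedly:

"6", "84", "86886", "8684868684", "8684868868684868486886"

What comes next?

86848688686848686848684868868684868868684868684

Replace each of the 22 characters of 8684868868684868486886 in place — 86 84 86 886 86 84 86 86 84 86 84 86 886 86 84 86 886 86 84 86 86 84 — and concatenate.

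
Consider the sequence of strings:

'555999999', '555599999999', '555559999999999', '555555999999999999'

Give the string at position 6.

Each string has the form 5^{n} 9^{2n}, where the shown terms are n = 3, 4, 5, 6.
For term 6, n = 8, so the run lengths are 8, 16.

555555559999999999999999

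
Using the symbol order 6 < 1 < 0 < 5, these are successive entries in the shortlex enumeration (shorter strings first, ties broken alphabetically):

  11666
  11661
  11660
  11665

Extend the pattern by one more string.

11616

Treat 11665 as a base-4 numeral over the given alphabet and add one, carrying through any trailing 5's.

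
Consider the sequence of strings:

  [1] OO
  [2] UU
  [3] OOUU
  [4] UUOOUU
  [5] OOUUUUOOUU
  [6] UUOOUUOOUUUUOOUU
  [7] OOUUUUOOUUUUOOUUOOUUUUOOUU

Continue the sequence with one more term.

From term 3 onward, concatenate the second-to-last term with the last: OO·UU = OOUU, UU·OOUU = UUOOUU, …
The next term joins UUOOUUOOUUUUOOUU and OOUUUUOOUUUUOOUUOOUUUUOOUU.

UUOOUUOOUUUUOOUUOOUUUUOOUUUUOOUUOOUUUUOOUU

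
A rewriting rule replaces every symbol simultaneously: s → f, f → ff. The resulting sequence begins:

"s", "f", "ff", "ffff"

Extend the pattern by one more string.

ffffffff

Expanding ffff: f→ff, f→ff, f→ff, f→ff. Concatenated: ff ff ff ff.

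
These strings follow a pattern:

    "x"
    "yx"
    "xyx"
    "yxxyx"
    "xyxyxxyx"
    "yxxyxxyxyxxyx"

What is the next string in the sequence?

xyxyxxyxyxxyxxyxyxxyx

Each term (from the third on) is the two preceding terms concatenated in order: term 3 = x·yx = xyx.
So term 7 is xyxyxxyx·yxxyxxyxyxxyx.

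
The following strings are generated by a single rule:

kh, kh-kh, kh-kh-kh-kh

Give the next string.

Every step duplicates the string with '-' between the halves.
Doubling kh-kh-kh-kh with '-' between the halves:

kh-kh-kh-kh-kh-kh-kh-kh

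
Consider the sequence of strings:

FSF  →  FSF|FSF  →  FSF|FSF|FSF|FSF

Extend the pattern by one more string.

Every step duplicates the string with '|' between the halves.
One more doubling of FSF|FSF|FSF|FSF gives the answer.

FSF|FSF|FSF|FSF|FSF|FSF|FSF|FSF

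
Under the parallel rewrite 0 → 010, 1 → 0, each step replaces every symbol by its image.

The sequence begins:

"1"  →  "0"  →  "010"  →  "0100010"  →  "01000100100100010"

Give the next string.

01000100100100010010001001000100100100010

Replace each of the 17 characters of 01000100100100010 in place — 010 0 010 010 010 0 010 010 0 010 010 0 010 010 010 0 010 — and concatenate.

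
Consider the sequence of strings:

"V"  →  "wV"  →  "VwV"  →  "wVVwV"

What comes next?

Each term (from the third on) is the two preceding terms concatenated in order: term 3 = V·wV = VwV.
Continuing: VwV · wVVwV gives term 5.

VwVwVVwV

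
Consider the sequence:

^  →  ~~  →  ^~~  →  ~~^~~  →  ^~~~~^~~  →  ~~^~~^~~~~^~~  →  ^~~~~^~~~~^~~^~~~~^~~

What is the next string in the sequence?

~~^~~^~~~~^~~^~~~~^~~~~^~~^~~~~^~~

This is a Fibonacci-style word recurrence s(k) = s(k−2)·s(k−1): e.g. ^·~~ = ^~~.
The next term joins ~~^~~^~~~~^~~ and ^~~~~^~~~~^~~^~~~~^~~.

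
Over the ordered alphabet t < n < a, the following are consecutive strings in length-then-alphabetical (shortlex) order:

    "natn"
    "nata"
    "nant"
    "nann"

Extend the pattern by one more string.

nana

Find the rightmost character of nann below a, bump it to the next letter, and reset everything to its right to t.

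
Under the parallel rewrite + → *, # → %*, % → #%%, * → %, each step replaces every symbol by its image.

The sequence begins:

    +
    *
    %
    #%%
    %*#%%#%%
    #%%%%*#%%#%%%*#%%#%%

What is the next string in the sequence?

φ(#%%%%*#%%#%%%*#%%#%%) expands symbol-by-symbol to %* #%% #%% #%% #%% % %* #%% #%% %* #%% #%% #%% % %* #%% #%% %* #%% #%%; joining the 20 pieces gives the next term.

%*#%%#%%#%%#%%%%*#%%#%%%*#%%#%%#%%%%*#%%#%%%*#%%#%%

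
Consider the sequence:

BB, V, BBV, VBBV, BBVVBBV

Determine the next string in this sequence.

This is a Fibonacci-style word recurrence s(k) = s(k−2)·s(k−1): e.g. BB·V = BBV.
The next term joins VBBV and BBVVBBV.

VBBVBBVVBBV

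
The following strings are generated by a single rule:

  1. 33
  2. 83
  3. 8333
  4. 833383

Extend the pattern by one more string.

From term 3 onward, concatenate the last term with the second-to-last: 83·33 = 8333, 8333·83 = 833383, …
The next term joins 833383 and 8333.

8333838333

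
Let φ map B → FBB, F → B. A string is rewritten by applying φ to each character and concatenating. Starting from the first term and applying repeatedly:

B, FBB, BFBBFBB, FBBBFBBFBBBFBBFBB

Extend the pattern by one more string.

Applying the rule to each of the 17 symbols of FBBBFBBFBBBFBBFBB gives the pieces B FBB FBB FBB B FBB FBB B FBB FBB FBB B FBB FBB B FBB FBB, which concatenate to the answer.

BFBBFBBFBBBFBBFBBBFBBFBBFBBBFBBFBBBFBBFBB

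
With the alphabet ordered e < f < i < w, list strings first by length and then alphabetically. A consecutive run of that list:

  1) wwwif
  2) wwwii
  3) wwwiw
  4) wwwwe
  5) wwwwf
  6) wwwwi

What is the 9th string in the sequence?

eeeeef

Stepping forward 3 times from wwwwi: wwwwi → wwwww → eeeeee, then the target.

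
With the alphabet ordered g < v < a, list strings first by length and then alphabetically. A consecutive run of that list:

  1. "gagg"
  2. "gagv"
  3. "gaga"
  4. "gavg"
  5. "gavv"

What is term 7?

gaag

Stepping forward 2 times from gavv: gavv → gava, then the target.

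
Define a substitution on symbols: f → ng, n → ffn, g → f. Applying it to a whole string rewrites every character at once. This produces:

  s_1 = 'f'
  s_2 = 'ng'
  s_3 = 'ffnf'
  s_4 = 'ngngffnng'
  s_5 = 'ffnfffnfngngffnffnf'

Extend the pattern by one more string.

Rewriting the 19 symbols of ffnfffnfngngffnffnf one by one yields ng ng ffn ng ng ng ffn ng ffn f ffn f ng ng ffn ng ng ffn ng; concatenated:

ngngffnngngngffnngffnfffnfngngffnngngffnng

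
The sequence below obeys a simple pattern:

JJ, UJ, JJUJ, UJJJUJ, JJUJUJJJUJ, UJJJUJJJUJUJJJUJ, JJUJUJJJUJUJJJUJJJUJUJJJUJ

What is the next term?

Each term (from the third on) is the two preceding terms concatenated in order: term 3 = JJ·UJ = JJUJ.
So term 8 is UJJJUJJJUJUJJJUJ·JJUJUJJJUJUJJJUJJJUJUJJJUJ.

UJJJUJJJUJUJJJUJJJUJUJJJUJUJJJUJJJUJUJJJUJ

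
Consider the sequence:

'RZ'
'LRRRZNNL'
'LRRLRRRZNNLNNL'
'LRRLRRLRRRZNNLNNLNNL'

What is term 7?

LRRLRRLRRLRRLRRLRRRZNNLNNLNNLNNLNNLNNL

Each term wraps the previous one in LRR on the left and NNL on the right.
From LRRLRRLRRRZNNLNNLNNL, 3 further steps: LRRLRRLRRRZNNLNNLNNL → LRRLRRLRRLRRRZNNLNNLNNLNNL → LRRLRRLRRLRRLRRRZNNLNNLNNLNNLNNL → (answer).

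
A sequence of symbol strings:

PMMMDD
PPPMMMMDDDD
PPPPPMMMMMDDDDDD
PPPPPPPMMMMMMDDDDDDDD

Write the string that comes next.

PPPPPPPPPMMMMMMMDDDDDDDDDD

Reading off run lengths: P runs 1, 3, 5, 7; M runs 3, 4, 5, 6; D runs 2, 4, 6, 8 — each is linear in n (n = 1, 2, …).
At n = 5 the blocks have lengths 9, 7, 10.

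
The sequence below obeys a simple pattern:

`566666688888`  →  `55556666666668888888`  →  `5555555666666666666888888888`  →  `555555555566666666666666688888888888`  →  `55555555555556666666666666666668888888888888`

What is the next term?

5555555555555555666666666666666666666888888888888888

The n-th term is 3n-2 5's then 3n+3 6's then 2n+3 8's (n = 1, 2, …).
For the next term, n = 6, so the run lengths are 16, 21, 15.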